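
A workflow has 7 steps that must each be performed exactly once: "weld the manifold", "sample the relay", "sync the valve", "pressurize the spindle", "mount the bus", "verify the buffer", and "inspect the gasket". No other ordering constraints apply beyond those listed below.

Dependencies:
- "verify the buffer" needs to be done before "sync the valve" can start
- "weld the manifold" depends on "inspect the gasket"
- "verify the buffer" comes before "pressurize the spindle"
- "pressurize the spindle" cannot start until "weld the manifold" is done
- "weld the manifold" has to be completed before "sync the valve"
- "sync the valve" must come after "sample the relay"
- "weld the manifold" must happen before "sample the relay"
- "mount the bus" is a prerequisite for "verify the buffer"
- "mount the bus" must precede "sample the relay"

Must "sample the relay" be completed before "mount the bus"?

In fact the dependencies run the other way: "mount the bus" → "sample the relay".
So "sample the relay" never precedes "mount the bus".

No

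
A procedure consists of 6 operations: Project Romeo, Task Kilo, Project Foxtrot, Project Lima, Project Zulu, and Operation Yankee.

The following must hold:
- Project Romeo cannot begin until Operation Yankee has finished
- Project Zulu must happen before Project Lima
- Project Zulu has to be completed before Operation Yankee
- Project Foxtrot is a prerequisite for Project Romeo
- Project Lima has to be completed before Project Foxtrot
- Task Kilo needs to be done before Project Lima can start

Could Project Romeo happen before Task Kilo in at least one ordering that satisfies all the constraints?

No

Following Task Kilo → Project Lima → Project Foxtrot → Project Romeo, Task Kilo must precede Project Romeo in every valid ordering.
Hence Project Romeo can never be scheduled before Task Kilo.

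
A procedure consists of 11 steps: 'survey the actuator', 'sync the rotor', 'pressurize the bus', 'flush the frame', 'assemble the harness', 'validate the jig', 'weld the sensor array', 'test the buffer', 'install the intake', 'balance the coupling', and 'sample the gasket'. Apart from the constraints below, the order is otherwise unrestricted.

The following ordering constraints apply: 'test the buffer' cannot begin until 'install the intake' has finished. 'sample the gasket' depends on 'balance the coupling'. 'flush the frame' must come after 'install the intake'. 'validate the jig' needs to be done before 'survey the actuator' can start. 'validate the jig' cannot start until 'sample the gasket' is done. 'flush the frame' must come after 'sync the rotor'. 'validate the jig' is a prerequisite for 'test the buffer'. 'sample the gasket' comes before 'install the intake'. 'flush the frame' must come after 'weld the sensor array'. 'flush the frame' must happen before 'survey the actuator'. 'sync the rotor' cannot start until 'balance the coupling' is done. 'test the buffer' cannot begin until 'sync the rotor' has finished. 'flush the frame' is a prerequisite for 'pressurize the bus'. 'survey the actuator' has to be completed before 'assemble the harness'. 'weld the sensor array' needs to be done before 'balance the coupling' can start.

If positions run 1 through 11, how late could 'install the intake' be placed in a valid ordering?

The steps that are forced after 'install the intake', directly or by a chain of constraints, are 'survey the actuator', 'pressurize the bus', 'flush the frame', 'assemble the harness', 'test the buffer'. That's 5 steps.
With 5 mandatory successors out of 11 steps total, the latest slot for 'install the intake' is 11−5 = 6, and it's reachable by doing all non-successors before 'install the intake'.

6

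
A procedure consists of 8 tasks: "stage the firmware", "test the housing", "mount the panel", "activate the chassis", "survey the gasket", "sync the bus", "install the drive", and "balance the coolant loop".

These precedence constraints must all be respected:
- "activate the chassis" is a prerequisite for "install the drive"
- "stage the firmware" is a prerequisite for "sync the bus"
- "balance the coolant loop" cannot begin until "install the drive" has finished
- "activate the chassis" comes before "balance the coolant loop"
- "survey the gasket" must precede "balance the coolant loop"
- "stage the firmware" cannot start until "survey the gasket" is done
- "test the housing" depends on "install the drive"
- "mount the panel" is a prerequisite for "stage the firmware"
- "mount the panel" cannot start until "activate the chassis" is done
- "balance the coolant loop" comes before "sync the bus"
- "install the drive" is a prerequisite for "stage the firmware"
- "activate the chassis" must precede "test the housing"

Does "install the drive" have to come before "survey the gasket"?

No chain of constraints connects "install the drive" to "survey the gasket" in either direction.
A valid ordering placing "survey the gasket" before "install the drive" exists, so the answer is no.

No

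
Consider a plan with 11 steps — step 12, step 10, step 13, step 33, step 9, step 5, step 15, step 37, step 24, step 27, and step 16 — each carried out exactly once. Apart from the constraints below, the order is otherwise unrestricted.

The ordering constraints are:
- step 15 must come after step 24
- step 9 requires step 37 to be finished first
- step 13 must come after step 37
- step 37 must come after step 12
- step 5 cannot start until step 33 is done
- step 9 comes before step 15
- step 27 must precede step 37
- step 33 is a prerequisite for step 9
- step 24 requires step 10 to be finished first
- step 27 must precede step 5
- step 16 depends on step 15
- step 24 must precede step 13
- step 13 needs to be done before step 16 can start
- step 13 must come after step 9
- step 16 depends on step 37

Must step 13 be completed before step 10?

The constraints actually force step 10 before step 13 (via step 10 → step 24 → step 13), not the other way around.
So step 13 does not have to come before step 10 — it cannot.

No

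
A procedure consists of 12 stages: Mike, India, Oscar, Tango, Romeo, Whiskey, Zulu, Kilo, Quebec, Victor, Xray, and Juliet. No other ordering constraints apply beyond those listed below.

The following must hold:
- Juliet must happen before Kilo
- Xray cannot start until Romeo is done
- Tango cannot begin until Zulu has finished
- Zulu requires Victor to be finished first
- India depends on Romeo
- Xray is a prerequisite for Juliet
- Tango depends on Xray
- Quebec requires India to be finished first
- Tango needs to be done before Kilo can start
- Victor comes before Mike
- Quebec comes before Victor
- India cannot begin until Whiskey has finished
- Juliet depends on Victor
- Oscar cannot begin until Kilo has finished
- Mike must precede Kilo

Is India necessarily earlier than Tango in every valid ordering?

There is a constraint chain India → Quebec → Victor → Zulu → Tango.
So India must precede Tango in any valid ordering.

Yes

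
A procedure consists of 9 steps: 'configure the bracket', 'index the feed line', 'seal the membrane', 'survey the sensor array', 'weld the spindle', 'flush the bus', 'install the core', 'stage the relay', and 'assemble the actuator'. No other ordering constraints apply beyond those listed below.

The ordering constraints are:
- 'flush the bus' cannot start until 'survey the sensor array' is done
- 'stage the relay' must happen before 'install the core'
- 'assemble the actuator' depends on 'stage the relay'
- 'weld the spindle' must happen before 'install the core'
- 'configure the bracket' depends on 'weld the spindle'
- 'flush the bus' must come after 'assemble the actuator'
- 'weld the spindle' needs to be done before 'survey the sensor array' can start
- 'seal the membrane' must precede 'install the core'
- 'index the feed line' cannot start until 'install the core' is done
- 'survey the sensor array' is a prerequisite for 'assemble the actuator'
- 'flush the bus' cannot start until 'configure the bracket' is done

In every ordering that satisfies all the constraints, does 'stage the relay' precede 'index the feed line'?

There is a constraint chain 'stage the relay' → 'install the core' → 'index the feed line'.
So 'stage the relay' must precede 'index the feed line' in any valid ordering.

Yes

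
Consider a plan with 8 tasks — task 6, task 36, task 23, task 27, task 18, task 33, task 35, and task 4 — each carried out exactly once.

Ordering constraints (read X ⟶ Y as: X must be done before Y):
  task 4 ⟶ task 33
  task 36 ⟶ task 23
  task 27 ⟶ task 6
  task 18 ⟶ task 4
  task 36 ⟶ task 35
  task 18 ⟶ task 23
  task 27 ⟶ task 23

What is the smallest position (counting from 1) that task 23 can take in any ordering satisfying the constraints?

Every task that must precede task 23 has to come before it. Tracing all chains that end at task 23, those tasks are: task 36, task 27, task 18 — 3 in total.
So at minimum 3 tasks come before task 23, putting task 23 no earlier than position 4. That position is achievable by scheduling exactly those predecessors first.

4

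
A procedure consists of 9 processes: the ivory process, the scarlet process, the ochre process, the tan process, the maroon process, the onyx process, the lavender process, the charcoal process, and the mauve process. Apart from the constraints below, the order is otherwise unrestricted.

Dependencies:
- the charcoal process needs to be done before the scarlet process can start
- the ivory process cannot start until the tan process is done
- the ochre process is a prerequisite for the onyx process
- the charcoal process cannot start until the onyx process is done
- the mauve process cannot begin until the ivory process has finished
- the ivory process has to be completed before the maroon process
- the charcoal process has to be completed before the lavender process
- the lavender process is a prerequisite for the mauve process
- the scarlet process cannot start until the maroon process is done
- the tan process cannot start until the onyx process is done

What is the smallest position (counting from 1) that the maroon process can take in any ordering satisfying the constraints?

5

The processes that are forced before the maroon process, directly or transitively, are the ivory process, the ochre process, the tan process, the onyx process. That's 4 processes.
So at minimum 4 processes come before the maroon process, putting the maroon process no earlier than position 5. That position is achievable by scheduling exactly those predecessors first.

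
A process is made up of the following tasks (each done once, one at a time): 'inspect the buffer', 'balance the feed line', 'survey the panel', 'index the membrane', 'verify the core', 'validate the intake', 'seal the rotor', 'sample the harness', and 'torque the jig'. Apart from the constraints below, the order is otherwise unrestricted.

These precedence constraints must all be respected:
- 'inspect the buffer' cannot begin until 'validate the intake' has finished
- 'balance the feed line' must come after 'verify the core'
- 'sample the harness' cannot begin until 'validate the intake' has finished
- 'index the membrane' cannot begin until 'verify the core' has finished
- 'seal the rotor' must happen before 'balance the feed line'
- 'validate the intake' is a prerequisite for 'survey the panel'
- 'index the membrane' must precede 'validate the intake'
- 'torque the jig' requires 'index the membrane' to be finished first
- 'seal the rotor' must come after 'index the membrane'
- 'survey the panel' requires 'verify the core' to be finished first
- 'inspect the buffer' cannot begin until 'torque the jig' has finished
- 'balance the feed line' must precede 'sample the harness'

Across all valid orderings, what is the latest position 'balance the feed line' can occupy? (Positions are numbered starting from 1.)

8

Following the constraints forward from 'balance the feed line', its only required successor is 'sample the harness'.
With 1 mandatory successor out of 9 tasks total, the latest slot for 'balance the feed line' is 9−1 = 8, and it's reachable by doing all non-successors before 'balance the feed line'.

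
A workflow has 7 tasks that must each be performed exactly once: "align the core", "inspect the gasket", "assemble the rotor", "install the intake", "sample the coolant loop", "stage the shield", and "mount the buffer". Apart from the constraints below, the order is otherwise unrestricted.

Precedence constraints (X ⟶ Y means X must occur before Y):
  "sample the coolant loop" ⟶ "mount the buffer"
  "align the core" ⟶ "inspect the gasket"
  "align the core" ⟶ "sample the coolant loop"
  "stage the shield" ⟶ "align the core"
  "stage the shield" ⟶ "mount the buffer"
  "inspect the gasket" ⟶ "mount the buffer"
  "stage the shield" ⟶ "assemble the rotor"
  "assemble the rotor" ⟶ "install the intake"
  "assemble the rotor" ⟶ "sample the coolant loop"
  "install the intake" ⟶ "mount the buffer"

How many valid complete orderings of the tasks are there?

Only "stage the shield" has no prerequisites, so it must go first.
Systematically extending each partial ordering one task at a time and counting, there are 16 complete orderings.

16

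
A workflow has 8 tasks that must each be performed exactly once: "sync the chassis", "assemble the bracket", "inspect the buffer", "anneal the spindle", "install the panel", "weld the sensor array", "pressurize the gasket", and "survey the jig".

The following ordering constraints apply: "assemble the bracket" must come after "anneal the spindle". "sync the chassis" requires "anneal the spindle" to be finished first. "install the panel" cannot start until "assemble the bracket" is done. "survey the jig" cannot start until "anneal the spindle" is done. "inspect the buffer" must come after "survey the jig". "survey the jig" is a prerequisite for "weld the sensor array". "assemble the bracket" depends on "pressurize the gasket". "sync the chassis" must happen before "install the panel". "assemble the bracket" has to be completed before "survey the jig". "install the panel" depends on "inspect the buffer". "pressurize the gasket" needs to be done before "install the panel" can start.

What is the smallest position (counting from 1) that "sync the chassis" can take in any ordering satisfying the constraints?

Working backwards through the constraints from "sync the chassis", its only required predecessor is "anneal the spindle".
With 1 mandatory predecessor, the earliest "sync the chassis" can sit is position 1+1 = 2, and placing just that one first achieves it.

2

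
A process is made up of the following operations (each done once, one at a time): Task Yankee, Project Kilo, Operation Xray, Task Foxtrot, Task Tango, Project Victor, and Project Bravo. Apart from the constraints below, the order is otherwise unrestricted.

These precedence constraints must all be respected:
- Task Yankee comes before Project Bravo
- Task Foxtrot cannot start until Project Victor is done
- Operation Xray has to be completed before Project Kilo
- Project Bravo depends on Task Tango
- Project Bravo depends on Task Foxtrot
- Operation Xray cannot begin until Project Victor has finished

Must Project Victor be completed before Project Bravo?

Yes

Tracing the constraints gives a chain: Project Victor → Task Foxtrot → Project Bravo.
So Project Victor must precede Project Bravo in any valid ordering.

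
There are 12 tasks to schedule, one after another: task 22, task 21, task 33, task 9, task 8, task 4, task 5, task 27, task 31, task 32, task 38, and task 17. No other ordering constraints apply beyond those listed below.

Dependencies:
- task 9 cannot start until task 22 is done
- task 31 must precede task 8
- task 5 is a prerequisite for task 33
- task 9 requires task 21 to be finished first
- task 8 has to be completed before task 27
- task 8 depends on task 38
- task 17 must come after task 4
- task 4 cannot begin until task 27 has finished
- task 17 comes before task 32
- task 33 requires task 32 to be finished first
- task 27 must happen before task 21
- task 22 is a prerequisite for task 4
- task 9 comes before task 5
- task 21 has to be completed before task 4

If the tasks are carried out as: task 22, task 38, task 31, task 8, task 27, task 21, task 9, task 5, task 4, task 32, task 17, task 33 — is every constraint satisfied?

No

The sequence places task 32 ahead of task 17.
Since task 17 is required before task 32, the ordering is invalid.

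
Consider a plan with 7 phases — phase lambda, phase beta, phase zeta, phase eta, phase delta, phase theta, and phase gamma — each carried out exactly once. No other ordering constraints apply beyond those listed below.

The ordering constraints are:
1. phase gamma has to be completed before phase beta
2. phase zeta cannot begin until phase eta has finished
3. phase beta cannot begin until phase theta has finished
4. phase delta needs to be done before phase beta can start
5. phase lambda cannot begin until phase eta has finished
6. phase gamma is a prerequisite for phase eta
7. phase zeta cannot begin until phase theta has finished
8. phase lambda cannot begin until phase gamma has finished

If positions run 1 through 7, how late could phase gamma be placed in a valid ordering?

Every phase that must follow phase gamma has to come after it. Tracing all chains starting from phase gamma, those phases are: phase lambda, phase beta, phase zeta, phase eta — 4 in total.
With 4 mandatory successors out of 7 phases total, the latest slot for phase gamma is 7−4 = 3, and it's reachable by doing all non-successors before phase gamma.

3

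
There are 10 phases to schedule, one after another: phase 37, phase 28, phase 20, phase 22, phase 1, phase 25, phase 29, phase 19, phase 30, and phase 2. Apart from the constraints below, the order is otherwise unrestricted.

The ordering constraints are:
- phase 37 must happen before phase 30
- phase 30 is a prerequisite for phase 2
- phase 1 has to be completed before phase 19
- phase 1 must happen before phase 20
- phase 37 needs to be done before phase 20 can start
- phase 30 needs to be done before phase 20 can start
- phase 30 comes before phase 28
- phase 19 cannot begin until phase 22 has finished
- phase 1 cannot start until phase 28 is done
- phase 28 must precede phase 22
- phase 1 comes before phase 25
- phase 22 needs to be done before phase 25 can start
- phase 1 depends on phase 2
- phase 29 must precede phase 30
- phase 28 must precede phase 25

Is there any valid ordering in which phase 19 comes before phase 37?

No

The constraints give a chain phase 37 → phase 30 → phase 28 → phase 22 → phase 19, which forces phase 37 before phase 19.
So no valid ordering can have phase 19 before phase 37.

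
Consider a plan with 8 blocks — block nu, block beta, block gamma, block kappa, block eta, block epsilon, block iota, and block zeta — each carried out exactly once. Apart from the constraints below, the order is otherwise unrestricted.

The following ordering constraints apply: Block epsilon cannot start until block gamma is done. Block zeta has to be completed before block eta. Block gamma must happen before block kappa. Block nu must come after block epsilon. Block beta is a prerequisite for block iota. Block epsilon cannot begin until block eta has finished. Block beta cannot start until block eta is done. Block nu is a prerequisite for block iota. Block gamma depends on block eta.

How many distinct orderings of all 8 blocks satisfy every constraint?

19

Only block zeta has no prerequisites, so it must go first.
Counting all ways to extend the partial order to a total order gives 19.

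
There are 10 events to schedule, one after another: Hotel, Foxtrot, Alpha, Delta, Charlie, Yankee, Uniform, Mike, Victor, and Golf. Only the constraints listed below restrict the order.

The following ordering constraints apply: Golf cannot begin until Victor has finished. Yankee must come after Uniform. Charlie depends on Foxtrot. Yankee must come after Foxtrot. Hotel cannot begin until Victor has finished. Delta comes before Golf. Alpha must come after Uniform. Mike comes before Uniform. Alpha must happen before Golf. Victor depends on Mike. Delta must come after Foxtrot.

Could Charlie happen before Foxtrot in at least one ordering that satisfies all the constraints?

The constraints give a chain Foxtrot → Charlie, which forces Foxtrot before Charlie.
Hence Charlie can never be scheduled before Foxtrot.

No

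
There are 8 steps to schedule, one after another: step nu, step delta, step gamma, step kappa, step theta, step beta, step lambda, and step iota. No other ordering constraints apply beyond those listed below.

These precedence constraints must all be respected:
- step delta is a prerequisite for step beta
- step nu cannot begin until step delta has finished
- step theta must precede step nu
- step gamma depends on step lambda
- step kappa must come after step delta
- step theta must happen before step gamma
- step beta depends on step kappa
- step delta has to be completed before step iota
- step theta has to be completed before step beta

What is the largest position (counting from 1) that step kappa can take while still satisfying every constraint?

Following the constraints forward from step kappa, its only required successor is step beta.
So at least 1 step follows step kappa, putting step kappa no later than position 7. That position is achievable by scheduling everything else first.

7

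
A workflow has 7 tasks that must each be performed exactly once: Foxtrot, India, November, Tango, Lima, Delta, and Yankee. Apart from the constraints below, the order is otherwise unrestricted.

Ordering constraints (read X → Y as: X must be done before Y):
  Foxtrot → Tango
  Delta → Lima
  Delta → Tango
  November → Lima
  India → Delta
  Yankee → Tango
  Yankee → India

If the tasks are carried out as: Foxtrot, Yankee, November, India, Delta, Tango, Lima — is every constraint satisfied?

Yes

Going through the constraints one by one, each required predecessor appears earlier in the sequence than its dependent — e.g. Foxtrot (position 1) is before Tango (position 6), as required.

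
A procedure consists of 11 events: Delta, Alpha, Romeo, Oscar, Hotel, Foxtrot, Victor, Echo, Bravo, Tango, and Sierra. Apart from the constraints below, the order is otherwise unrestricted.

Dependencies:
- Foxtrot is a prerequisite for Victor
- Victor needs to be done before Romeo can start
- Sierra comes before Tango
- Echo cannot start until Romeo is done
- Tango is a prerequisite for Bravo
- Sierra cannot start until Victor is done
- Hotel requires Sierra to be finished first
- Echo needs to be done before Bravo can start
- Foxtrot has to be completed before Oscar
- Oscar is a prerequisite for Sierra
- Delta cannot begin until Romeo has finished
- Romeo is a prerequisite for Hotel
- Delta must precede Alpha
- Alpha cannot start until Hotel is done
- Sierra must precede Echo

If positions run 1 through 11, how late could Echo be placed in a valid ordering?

The only event forced after Echo (directly or by a chain) is Bravo.
With 1 mandatory successor out of 11 events total, the latest slot for Echo is 11−1 = 10, and it's reachable by doing all non-successors before Echo.

10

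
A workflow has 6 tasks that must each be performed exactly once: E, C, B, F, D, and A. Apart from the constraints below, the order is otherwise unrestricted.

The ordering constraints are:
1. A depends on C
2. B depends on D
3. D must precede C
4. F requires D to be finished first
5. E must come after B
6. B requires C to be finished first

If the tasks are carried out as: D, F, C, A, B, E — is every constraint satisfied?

Checking each listed constraint against this order: for instance, D is in position 1 and B in position 5, so that constraint holds — and the remaining constraints check out the same way.

Yes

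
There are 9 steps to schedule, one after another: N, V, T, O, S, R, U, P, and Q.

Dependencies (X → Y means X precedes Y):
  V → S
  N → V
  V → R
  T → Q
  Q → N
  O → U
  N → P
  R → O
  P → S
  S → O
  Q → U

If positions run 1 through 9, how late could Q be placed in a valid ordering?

Following every chain forward from Q, the steps that must come later are N, V, O, S, R, U, P — 7 of them.
So at least 7 steps follow Q, putting Q no later than position 2. That position is achievable by scheduling everything else first.

2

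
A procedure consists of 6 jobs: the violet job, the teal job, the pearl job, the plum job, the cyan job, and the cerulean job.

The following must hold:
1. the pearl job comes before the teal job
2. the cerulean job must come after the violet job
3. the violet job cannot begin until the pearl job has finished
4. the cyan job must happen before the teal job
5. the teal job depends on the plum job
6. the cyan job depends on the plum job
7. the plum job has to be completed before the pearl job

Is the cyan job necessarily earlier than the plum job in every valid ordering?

There is a chain the plum job → the cyan job, which puts the plum job before the cyan job.
So the cyan job does not have to come before the plum job — it cannot.

No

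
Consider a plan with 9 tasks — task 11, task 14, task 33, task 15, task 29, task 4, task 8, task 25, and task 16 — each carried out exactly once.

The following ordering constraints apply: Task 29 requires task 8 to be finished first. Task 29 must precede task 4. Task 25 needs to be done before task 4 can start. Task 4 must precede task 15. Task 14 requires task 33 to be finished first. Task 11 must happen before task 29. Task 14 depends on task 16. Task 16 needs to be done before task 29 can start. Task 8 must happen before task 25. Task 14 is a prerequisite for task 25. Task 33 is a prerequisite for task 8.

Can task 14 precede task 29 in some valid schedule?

No chain of constraints runs from task 29 to task 14, so task 29 is not required to come first.
That means at least one valid schedule has task 14 before task 29.

Yes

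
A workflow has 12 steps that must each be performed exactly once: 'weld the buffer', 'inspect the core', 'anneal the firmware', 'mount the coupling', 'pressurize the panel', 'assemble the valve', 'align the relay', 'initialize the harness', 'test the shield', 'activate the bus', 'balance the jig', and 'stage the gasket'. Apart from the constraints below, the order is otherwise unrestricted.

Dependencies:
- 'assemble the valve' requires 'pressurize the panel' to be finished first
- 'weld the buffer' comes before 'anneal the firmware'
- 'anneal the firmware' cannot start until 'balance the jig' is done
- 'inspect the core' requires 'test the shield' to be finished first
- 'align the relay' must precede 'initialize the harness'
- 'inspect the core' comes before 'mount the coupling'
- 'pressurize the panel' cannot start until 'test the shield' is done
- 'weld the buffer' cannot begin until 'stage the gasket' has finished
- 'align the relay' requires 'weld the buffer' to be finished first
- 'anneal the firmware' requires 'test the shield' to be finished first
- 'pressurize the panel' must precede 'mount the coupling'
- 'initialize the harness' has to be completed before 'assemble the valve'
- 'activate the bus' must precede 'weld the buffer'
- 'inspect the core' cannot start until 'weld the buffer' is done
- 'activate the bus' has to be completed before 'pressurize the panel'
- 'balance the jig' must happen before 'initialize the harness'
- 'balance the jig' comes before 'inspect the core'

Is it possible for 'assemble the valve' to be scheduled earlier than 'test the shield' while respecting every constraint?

The constraints give a chain 'test the shield' → 'pressurize the panel' → 'assemble the valve', which forces 'test the shield' before 'assemble the valve'.
So no valid ordering can have 'assemble the valve' before 'test the shield'.

No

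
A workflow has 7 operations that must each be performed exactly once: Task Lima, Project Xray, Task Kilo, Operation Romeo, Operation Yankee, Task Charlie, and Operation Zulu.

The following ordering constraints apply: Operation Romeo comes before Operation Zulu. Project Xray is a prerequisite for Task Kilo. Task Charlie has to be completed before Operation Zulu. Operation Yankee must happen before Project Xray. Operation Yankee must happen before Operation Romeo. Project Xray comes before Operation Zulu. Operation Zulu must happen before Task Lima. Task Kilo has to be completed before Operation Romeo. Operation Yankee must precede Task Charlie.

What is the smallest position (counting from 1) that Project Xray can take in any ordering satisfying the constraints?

The only operation forced before Project Xray (directly or transitively) is Operation Yankee.
So at minimum 1 operation comes before Project Xray, putting Project Xray no earlier than position 2. That position is achievable by scheduling exactly that predecessor first.

2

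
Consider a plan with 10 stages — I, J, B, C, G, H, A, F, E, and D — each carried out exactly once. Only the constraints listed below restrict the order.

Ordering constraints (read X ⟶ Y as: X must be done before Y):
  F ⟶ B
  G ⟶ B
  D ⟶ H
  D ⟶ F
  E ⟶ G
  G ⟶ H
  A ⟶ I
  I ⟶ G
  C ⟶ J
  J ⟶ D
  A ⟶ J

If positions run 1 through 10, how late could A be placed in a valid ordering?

Following every chain forward from A, the stages that must come later are I, J, B, G, H, F, D — 7 of them.
With 7 mandatory successors out of 10 stages total, the latest slot for A is 10−7 = 3, and it's reachable by doing all non-successors before A.

3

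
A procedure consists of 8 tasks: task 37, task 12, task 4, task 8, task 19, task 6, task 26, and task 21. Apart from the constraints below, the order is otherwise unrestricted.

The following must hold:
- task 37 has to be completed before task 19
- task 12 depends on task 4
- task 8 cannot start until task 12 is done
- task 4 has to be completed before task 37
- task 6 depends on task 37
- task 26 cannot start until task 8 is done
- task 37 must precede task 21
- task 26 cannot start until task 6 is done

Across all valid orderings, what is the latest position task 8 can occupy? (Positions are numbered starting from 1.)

7

Following the constraints forward from task 8, its only required successor is task 26.
With 1 mandatory successor out of 8 tasks total, the latest slot for task 8 is 8−1 = 7, and it's reachable by doing all non-successors before task 8.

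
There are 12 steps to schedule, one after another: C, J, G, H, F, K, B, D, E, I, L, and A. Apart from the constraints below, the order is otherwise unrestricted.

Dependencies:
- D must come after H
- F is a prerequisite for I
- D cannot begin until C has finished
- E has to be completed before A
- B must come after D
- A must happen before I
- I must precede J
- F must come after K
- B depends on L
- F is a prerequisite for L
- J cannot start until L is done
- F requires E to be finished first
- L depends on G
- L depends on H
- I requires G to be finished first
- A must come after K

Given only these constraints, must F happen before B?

Yes

Following the dependencies: F → L → B.
That forces F before B in every valid schedule.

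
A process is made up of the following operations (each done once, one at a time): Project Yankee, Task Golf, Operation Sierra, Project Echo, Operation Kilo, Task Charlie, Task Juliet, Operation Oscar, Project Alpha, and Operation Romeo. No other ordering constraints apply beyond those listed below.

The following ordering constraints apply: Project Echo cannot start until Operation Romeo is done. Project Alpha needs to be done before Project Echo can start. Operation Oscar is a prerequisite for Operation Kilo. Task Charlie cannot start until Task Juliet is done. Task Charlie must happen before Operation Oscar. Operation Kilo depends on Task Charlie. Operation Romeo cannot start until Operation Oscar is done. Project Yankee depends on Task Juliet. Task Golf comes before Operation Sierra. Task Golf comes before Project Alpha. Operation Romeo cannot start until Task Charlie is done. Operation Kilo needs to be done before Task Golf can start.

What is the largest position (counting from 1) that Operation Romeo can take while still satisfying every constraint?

The only operation forced after Operation Romeo (directly or by a chain) is Project Echo.
With 1 mandatory successor out of 10 operations total, the latest slot for Operation Romeo is 10−1 = 9, and it's reachable by doing all non-successors before Operation Romeo.

9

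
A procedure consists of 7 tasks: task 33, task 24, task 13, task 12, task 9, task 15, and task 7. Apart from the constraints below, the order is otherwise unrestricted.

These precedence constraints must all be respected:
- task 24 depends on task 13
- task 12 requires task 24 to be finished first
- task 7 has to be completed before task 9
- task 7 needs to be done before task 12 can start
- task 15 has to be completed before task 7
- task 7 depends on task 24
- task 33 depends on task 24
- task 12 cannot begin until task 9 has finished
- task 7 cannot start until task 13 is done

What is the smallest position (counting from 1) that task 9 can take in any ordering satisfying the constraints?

5

Every task that must precede task 9 has to come before it. Tracing all chains that end at task 9, those tasks are: task 24, task 13, task 15, task 7 — 4 in total.
So at minimum 4 tasks come before task 9, putting task 9 no earlier than position 5. That position is achievable by scheduling exactly those predecessors first.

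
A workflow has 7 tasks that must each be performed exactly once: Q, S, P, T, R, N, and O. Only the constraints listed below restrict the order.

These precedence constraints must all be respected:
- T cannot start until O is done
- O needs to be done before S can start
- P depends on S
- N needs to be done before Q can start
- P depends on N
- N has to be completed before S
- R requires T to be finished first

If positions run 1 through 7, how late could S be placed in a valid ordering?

6

Following the constraints forward from S, its only required successor is P.
With 1 mandatory successor out of 7 tasks total, the latest slot for S is 7−1 = 6, and it's reachable by doing all non-successors before S.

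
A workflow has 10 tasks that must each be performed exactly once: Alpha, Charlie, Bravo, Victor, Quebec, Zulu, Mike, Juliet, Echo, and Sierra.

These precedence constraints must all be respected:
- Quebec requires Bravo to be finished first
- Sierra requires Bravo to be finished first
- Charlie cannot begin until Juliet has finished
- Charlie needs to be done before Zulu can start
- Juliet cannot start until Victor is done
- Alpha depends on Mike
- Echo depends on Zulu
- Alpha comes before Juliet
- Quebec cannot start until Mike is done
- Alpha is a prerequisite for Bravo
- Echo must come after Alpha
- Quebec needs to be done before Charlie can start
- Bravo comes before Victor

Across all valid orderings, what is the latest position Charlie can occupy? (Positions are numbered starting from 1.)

Following every chain forward from Charlie, the tasks that must come later are Zulu, Echo — 2 of them.
With 2 mandatory successors out of 10 tasks total, the latest slot for Charlie is 10−2 = 8, and it's reachable by doing all non-successors before Charlie.

8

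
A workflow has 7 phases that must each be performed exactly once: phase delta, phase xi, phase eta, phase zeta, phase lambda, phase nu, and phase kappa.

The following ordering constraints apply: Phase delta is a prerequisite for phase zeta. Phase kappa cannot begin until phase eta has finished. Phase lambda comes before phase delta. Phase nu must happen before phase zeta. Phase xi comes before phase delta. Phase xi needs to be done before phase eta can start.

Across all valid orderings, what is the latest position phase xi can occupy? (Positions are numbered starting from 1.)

3

Every phase that must follow phase xi has to come after it. Tracing all chains starting from phase xi, those phases are: phase delta, phase eta, phase zeta, phase kappa — 4 in total.
So at least 4 phases follow phase xi, putting phase xi no later than position 3. That position is achievable by scheduling everything else first.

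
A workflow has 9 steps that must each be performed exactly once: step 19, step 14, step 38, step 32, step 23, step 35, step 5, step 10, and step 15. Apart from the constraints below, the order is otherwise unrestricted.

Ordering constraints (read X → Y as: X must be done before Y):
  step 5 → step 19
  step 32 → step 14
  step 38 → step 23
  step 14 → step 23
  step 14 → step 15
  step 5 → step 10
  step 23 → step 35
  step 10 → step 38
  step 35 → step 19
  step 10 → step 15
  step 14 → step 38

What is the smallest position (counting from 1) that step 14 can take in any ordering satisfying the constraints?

2

The only step forced before step 14 (directly or transitively) is step 32.
With 1 mandatory predecessor, the earliest step 14 can sit is position 1+1 = 2, and placing just that one first achieves it.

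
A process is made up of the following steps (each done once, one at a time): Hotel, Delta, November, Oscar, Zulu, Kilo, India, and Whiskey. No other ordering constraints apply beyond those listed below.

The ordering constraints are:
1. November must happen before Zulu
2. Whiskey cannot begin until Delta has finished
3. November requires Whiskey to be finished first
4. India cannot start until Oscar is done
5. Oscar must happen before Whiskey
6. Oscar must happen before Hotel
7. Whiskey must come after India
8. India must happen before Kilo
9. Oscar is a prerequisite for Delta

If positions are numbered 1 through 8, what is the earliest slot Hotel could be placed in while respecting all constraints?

2

The only step forced before Hotel (directly or transitively) is Oscar.
So at minimum 1 step comes before Hotel, putting Hotel no earlier than position 2. That position is achievable by scheduling exactly that predecessor first.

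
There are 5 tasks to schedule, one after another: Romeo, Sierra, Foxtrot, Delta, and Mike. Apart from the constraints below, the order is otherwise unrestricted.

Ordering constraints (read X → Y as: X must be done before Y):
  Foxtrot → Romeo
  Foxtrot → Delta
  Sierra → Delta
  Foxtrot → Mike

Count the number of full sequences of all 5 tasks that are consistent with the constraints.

18

2 tasks have no prerequisites (Sierra, Foxtrot), so any of them could come first.
Enumerating by repeatedly choosing an available task (one whose prerequisites are all placed) gives 18 distinct complete orderings.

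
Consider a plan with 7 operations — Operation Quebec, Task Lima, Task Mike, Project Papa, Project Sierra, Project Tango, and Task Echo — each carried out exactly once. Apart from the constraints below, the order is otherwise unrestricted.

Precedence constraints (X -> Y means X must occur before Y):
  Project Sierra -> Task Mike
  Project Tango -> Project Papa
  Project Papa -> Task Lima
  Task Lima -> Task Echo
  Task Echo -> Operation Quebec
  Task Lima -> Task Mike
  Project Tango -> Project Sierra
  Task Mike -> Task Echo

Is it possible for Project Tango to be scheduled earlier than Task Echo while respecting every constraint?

Project Tango is actually forced before Task Echo by the constraints, so certainly some valid ordering has Project Tango first.

Yes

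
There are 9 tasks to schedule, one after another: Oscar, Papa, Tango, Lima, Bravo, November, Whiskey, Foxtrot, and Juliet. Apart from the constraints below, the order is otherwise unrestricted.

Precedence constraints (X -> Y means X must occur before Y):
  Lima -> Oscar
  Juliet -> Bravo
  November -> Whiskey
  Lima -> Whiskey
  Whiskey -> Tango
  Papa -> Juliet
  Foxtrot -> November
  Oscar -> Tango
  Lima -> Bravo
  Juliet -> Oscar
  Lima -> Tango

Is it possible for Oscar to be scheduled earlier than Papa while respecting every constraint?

The constraints give a chain Papa → Juliet → Oscar, which forces Papa before Oscar.
So no valid ordering can have Oscar before Papa.

No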